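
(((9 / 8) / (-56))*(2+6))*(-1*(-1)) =-9 / 56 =-0.16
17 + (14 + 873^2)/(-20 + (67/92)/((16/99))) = -1121486777/22807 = -49172.92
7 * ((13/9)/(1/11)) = 1001/9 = 111.22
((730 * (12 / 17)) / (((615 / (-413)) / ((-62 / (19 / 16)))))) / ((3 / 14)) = 3349674496 / 39729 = 84313.08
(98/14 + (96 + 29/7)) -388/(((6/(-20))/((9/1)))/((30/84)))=29850/7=4264.29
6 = 6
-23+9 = -14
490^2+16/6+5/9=2160929/9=240103.22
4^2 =16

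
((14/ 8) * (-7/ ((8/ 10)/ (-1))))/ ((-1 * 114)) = -245/ 1824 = -0.13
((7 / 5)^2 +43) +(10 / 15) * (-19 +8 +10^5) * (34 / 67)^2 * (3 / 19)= 5875231284 / 2132275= 2755.38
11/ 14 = 0.79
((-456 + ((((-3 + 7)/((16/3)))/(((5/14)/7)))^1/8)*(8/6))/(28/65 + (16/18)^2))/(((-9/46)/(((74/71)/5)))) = 903172257/2281940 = 395.79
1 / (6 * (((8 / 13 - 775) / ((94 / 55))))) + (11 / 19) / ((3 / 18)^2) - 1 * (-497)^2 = -7794957389234 / 31560045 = -246988.16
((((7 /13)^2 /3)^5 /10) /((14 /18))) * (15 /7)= 5764801 /2481452853282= 0.00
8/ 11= 0.73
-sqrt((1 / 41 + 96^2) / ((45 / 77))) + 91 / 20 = 91 / 20 - sqrt(5964472745) / 615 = -121.03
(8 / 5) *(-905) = -1448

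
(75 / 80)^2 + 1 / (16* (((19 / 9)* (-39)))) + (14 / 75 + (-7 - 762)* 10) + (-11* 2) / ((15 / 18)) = -36589205587 / 4742400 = -7715.34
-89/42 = -2.12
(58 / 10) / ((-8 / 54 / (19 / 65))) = -11.44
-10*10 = -100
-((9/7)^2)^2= -6561/2401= -2.73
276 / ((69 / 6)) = 24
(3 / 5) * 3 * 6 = 54 / 5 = 10.80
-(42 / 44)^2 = -0.91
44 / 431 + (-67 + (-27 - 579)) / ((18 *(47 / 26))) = -3752207 / 182313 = -20.58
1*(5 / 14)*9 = 45 / 14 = 3.21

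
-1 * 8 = -8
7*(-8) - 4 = -60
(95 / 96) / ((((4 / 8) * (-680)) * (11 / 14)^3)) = -6517 / 1086096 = -0.01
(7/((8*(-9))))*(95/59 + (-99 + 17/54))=2164967/229392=9.44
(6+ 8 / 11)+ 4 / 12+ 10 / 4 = 631 / 66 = 9.56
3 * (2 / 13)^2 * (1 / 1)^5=12 / 169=0.07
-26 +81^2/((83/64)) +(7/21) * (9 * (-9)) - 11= 4995.08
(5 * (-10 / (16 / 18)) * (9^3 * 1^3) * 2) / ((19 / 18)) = -77696.05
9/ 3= 3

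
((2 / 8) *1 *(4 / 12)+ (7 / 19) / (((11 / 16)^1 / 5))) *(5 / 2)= 34645 / 5016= 6.91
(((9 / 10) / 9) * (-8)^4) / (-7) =-2048 / 35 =-58.51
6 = 6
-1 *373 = -373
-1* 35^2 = -1225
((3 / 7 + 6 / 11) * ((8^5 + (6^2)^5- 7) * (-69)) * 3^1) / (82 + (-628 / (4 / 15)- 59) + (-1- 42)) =37569839877 / 7315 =5135999.98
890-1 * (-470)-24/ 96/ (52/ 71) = 282809/ 208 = 1359.66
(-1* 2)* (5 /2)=-5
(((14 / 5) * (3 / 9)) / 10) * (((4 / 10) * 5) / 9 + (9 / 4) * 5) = 2891 / 2700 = 1.07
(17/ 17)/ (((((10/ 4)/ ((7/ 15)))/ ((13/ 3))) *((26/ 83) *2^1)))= 581/ 450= 1.29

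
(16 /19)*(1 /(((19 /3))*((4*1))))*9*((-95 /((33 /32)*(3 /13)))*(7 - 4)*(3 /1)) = -224640 /209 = -1074.83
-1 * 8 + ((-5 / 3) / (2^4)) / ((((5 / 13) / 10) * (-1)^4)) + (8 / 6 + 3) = -51 / 8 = -6.38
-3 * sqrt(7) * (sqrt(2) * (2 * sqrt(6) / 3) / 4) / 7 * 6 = -6 * sqrt(21) / 7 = -3.93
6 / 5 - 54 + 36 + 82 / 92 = -3659 / 230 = -15.91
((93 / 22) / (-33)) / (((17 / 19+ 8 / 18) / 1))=-5301 / 55418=-0.10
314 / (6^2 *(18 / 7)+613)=2198 / 4939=0.45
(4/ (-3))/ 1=-4/ 3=-1.33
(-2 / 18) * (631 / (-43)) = 631 / 387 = 1.63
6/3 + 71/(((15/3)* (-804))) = 7969/4020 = 1.98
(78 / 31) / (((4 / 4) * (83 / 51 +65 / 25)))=9945 / 16709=0.60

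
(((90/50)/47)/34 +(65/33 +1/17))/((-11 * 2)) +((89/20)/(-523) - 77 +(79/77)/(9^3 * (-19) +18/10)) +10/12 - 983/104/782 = -22359707401337003903/293128300173749040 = -76.28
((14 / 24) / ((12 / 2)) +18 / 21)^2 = 231361 / 254016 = 0.91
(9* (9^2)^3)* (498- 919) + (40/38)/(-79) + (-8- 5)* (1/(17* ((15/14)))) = -770726931407777/382755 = -2013629949.73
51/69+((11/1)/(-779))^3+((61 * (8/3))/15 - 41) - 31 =-29560227168394/489274658865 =-60.42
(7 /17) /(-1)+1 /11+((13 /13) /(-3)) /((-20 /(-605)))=-23347 /2244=-10.40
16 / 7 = 2.29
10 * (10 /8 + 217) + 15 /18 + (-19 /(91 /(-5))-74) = 576133 /273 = 2110.38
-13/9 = -1.44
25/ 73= 0.34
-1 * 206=-206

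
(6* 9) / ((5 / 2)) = 108 / 5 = 21.60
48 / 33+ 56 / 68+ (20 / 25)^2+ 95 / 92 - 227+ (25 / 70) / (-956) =-223.05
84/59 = 1.42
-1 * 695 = -695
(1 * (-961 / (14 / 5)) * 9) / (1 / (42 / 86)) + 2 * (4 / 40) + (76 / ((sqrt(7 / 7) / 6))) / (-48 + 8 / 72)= -281306579 / 185330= -1517.87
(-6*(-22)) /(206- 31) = 132 /175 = 0.75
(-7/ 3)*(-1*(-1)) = -7/ 3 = -2.33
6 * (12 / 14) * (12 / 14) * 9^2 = 17496 / 49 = 357.06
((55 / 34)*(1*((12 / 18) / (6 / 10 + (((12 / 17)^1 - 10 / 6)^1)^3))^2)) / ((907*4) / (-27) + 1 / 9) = -34157499849 / 525060156328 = -0.07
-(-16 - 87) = 103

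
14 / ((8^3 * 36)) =7 / 9216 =0.00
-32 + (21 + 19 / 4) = -25 / 4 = -6.25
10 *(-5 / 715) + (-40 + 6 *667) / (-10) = -283333 / 715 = -396.27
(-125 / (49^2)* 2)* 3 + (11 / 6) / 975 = -4361089 / 14045850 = -0.31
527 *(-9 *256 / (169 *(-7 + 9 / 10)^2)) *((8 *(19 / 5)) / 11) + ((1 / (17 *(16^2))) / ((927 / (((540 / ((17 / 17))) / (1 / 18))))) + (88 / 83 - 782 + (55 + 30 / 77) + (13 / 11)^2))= -3115614323489706341 / 2477102637577568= -1257.77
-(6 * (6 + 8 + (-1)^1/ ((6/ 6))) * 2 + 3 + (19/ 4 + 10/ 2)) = -675/ 4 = -168.75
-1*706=-706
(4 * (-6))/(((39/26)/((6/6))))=-16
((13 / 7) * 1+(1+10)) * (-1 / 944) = -45 / 3304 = -0.01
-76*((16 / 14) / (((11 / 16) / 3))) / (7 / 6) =-175104 / 539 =-324.87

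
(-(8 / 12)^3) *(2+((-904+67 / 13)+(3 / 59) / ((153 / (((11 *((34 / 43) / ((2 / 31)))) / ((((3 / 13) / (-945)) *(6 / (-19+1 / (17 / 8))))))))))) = 97.85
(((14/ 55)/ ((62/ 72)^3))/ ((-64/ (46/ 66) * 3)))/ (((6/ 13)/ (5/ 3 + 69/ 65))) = -770868/ 90117775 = -0.01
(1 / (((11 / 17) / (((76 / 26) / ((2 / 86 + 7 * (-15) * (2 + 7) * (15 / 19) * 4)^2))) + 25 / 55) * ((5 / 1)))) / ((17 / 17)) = 4743176834 / 46751450220489615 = 0.00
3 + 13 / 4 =25 / 4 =6.25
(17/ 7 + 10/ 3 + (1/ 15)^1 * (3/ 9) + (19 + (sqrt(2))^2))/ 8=3.35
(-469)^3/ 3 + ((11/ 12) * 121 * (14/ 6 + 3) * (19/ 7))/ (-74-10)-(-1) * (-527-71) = -45495130112/ 1323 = -34387853.45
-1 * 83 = -83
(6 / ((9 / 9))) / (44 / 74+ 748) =0.01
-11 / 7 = -1.57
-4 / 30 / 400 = -1 / 3000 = -0.00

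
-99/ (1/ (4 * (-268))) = 106128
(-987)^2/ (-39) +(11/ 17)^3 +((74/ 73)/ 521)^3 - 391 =-89142011338961201265119/ 3513758156140134253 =-25369.42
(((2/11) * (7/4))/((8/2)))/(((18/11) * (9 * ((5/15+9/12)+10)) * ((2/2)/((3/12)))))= 0.00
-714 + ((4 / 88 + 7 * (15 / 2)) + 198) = -5098 / 11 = -463.45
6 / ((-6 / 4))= -4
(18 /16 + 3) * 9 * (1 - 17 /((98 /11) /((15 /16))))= -367389 /12544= -29.29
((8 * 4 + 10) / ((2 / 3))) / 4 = 63 / 4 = 15.75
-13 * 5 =-65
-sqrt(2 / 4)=-sqrt(2) / 2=-0.71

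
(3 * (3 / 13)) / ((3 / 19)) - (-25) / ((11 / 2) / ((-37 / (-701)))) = 463577 / 100243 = 4.62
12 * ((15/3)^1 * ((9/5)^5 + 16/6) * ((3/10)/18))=202147/9375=21.56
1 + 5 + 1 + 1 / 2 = 15 / 2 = 7.50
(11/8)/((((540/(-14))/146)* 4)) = -5621/4320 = -1.30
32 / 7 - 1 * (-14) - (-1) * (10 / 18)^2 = 18.88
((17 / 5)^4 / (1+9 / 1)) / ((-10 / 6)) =-8.02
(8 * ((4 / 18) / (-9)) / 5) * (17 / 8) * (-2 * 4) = 272 / 405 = 0.67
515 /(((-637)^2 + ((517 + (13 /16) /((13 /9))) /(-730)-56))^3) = 820608020480000 /106410142003370456369727193879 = 0.00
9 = 9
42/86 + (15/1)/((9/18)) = 30.49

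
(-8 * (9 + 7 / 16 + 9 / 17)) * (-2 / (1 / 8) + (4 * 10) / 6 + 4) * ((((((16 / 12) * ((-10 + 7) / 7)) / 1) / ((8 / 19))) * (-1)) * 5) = 1030180 / 357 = 2885.66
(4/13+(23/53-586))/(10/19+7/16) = -122585872/201877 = -607.23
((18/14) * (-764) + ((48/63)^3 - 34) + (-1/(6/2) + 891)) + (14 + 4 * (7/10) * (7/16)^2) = -655772597/5927040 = -110.64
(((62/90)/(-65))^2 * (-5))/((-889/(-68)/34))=-2221832/1521190125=-0.00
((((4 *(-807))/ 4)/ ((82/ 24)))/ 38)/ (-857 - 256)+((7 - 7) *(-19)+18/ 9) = 579632/ 289009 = 2.01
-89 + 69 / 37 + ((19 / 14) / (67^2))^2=-12733573951027 / 146135929492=-87.14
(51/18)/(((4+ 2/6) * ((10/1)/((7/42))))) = 17/1560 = 0.01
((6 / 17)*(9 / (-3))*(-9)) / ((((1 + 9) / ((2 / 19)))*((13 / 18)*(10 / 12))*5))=17496 / 524875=0.03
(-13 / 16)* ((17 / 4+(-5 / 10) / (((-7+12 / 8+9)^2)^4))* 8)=-1274014365 / 46118408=-27.62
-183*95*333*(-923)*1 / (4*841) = 5343436215 / 3364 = 1588417.42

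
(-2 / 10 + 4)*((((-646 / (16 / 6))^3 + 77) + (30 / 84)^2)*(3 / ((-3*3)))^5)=282356247337 / 1270080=222313.75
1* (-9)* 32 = -288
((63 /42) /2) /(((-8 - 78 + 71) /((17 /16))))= -17 /320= -0.05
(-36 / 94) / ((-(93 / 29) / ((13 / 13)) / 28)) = 4872 / 1457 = 3.34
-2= -2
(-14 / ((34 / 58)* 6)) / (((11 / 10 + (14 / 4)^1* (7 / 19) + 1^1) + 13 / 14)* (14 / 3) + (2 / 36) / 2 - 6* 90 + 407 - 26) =231420 / 8071073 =0.03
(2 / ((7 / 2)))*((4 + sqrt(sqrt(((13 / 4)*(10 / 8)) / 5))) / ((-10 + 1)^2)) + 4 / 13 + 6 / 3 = 2*13^(1 / 4) / 567 + 17218 / 7371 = 2.34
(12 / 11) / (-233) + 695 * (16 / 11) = 2590948 / 2563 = 1010.90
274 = 274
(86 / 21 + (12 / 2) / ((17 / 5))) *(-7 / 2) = -1046 / 51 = -20.51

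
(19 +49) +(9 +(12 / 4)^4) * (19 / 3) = 638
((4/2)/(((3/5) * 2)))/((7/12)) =20/7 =2.86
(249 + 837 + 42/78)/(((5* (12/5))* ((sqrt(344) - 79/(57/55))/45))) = -52474021875/923591188 - 688381875* sqrt(86)/461795594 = -70.64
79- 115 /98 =77.83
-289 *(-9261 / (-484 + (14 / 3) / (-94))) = -5529.24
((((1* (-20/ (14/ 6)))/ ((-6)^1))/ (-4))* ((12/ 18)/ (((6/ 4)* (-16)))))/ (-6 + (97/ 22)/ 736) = -2024/ 1222893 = -0.00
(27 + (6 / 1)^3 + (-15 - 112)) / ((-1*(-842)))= 58 / 421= 0.14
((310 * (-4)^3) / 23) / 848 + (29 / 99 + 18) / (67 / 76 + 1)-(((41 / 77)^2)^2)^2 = 1533049259479190692661 / 176244417109404907263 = 8.70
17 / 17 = 1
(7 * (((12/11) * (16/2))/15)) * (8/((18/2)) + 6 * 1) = 13888/495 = 28.06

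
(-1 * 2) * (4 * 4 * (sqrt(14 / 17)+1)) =-32 - 32 * sqrt(238) / 17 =-61.04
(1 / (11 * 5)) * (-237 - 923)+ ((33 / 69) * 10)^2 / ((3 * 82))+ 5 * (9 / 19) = -253342721 / 13599003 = -18.63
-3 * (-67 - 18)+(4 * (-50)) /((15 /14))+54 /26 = 2746 /39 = 70.41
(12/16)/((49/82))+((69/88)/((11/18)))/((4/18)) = 333393/47432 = 7.03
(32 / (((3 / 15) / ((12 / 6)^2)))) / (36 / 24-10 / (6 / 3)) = -1280 / 7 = -182.86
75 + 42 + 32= 149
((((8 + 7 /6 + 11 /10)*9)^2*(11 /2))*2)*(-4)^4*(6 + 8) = 8414816256 /25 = 336592650.24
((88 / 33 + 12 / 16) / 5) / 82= 1 / 120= 0.01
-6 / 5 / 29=-6 / 145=-0.04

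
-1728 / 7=-246.86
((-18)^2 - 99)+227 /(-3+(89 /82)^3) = 88394839 /949135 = 93.13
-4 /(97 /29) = -116 /97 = -1.20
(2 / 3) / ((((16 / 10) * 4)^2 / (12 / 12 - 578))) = -14425 / 1536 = -9.39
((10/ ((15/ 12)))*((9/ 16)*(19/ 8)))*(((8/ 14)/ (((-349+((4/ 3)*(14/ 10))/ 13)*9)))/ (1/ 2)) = -3705/ 952378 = -0.00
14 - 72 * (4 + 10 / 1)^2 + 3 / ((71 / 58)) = -1000784 / 71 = -14095.55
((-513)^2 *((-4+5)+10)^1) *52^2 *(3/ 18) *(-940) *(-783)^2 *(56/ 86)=-21051946677692810880/ 43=-489580155295181648.37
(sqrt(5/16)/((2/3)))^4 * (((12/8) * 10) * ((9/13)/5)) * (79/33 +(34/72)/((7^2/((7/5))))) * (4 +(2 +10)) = 40540905/1025024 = 39.55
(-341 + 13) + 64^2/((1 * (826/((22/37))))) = -4967112/15281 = -325.05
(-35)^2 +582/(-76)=46259/38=1217.34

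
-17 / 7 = -2.43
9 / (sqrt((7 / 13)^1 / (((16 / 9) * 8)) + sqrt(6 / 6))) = 72 * sqrt(44902) / 1727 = 8.83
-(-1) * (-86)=-86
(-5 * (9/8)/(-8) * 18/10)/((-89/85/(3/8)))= -20655/45568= -0.45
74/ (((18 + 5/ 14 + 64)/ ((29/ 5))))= 30044/ 5765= 5.21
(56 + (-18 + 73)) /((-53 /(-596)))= 66156 /53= 1248.23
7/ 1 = 7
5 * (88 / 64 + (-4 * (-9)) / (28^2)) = 2785 / 392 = 7.10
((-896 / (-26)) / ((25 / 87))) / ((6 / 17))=110432 / 325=339.79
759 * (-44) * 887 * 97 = -2873358444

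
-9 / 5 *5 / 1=-9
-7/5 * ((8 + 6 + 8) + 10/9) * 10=-2912/9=-323.56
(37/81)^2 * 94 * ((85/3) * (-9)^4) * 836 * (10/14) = 45722135800/21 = 2177244561.90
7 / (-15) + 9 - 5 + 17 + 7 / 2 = 721 / 30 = 24.03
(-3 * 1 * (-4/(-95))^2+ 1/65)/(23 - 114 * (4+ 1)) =-1181/64176775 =-0.00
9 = 9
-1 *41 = -41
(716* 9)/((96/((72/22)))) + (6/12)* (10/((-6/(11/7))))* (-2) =102703/462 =222.30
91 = 91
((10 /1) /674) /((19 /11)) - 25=-160020 /6403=-24.99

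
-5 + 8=3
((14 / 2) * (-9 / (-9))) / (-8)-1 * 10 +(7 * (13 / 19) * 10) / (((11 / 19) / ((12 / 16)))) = 4503 / 88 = 51.17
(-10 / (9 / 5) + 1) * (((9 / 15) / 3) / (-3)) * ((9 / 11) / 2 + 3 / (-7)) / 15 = -41 / 103950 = -0.00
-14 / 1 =-14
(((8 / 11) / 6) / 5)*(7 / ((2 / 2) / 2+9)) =56 / 3135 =0.02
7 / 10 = 0.70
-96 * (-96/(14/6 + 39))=6912/31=222.97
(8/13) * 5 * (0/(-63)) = 0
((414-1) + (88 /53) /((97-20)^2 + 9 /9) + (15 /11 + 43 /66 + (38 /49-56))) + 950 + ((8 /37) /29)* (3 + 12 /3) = 1309.84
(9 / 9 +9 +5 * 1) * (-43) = -645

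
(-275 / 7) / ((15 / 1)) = -55 / 21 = -2.62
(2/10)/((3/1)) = 1/15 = 0.07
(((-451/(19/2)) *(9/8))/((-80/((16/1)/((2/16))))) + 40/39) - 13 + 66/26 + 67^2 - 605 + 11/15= 14674579/3705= 3960.75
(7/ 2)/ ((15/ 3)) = 7/ 10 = 0.70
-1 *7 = -7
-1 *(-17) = 17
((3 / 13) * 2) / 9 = 2 / 39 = 0.05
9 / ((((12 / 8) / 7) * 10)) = 4.20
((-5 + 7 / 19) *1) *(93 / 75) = -2728 / 475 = -5.74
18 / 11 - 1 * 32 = -30.36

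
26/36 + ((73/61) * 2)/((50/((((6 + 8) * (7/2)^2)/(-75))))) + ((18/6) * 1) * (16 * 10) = 164910254/343125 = 480.61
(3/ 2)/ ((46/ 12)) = 9/ 23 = 0.39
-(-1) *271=271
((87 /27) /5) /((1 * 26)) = 29 /1170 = 0.02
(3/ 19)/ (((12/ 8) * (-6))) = -1/ 57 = -0.02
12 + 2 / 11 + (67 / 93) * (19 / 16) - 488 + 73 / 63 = -162859681 / 343728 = -473.80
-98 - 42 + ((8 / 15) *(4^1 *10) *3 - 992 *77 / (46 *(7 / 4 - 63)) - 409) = -368601 / 805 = -457.89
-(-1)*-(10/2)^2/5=-5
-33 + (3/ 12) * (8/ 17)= -559/ 17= -32.88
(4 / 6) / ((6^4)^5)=1 / 5484237660094464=0.00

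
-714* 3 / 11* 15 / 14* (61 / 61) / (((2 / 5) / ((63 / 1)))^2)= -227721375 / 44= -5175485.80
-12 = -12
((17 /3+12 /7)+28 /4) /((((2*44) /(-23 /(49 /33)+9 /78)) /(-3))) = 2957637 /392392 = 7.54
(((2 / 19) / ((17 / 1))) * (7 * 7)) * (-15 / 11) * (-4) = 5880 / 3553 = 1.65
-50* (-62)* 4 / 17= 12400 / 17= 729.41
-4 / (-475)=4 / 475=0.01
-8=-8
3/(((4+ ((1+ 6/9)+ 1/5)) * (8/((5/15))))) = 15/704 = 0.02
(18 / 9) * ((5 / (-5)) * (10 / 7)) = -20 / 7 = -2.86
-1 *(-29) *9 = 261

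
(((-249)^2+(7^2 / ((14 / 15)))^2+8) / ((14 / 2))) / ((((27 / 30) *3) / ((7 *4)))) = 2590610 / 27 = 95948.52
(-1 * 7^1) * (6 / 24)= -7 / 4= -1.75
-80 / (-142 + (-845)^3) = 80 / 603351267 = 0.00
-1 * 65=-65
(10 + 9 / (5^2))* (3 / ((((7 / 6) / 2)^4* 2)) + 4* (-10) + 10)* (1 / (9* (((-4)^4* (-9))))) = 252377 / 29635200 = 0.01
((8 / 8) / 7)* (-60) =-60 / 7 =-8.57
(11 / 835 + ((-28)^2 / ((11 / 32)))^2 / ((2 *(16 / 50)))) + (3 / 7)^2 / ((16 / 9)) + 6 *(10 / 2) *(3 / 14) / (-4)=643805328067239 / 79211440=8127681.15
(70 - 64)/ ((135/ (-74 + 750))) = 1352/ 45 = 30.04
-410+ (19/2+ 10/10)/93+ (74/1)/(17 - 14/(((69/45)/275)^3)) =-24972138811141439/60924432488482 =-409.89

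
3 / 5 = 0.60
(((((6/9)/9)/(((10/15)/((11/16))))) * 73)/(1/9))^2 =644809/256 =2518.79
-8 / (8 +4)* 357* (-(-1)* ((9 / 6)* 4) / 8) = -357 / 2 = -178.50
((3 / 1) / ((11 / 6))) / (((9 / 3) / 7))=42 / 11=3.82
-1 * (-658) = 658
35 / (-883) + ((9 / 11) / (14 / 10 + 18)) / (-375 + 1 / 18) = -252756635 / 6358644589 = -0.04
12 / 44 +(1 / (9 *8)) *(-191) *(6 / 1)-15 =-4045 / 132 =-30.64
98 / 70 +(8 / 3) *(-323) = -12899 / 15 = -859.93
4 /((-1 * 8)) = -1 /2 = -0.50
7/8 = 0.88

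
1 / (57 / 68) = 68 / 57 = 1.19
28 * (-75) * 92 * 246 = -47527200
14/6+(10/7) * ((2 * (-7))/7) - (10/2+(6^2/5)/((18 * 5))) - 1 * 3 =-8.60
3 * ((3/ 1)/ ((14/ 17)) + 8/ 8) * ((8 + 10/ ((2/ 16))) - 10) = 7605/ 7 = 1086.43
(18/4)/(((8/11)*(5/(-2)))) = -99/40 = -2.48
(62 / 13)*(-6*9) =-3348 / 13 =-257.54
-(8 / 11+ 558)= -6146 / 11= -558.73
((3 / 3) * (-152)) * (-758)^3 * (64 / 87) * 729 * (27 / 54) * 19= 9780500006701056 / 29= 337258620920726.07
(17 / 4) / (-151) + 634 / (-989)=-399749 / 597356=-0.67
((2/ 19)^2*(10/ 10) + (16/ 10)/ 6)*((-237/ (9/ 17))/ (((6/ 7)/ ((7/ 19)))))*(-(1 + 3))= 197947456/ 925965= 213.77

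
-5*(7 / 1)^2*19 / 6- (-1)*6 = -4619 / 6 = -769.83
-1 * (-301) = 301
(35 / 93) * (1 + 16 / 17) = 385 / 527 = 0.73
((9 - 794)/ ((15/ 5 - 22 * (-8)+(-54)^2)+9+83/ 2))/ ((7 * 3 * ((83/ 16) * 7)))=-25120/ 76756491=-0.00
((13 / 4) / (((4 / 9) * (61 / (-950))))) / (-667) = 55575 / 325496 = 0.17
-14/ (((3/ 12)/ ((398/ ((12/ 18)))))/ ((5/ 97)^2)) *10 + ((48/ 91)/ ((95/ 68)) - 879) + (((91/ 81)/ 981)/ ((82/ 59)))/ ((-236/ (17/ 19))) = -3745876367349307717/ 2120002319602440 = -1766.92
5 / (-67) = -5 / 67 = -0.07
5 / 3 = 1.67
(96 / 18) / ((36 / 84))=112 / 9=12.44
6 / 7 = 0.86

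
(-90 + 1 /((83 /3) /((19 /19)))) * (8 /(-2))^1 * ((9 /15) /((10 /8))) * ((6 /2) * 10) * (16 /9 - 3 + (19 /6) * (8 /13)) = 3764.64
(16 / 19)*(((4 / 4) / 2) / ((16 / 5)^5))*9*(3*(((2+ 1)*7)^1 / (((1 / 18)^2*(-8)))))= -143521875 / 4980736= -28.82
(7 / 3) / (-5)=-7 / 15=-0.47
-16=-16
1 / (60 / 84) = 7 / 5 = 1.40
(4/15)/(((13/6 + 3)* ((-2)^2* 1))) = 0.01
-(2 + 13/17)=-47/17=-2.76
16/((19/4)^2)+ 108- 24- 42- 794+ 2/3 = -750.62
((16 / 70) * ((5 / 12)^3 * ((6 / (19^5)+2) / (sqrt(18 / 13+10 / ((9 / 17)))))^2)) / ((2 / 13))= 6475954427089225 / 305400672433583412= 0.02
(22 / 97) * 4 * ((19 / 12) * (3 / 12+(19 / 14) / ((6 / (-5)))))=-7733 / 6111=-1.27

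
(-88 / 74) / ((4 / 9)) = -99 / 37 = -2.68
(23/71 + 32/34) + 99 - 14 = 104122/1207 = 86.27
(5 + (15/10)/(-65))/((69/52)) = 1294/345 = 3.75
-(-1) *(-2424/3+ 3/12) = -3231/4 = -807.75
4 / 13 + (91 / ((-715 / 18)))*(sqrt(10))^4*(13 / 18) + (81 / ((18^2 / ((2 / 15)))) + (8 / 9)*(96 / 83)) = -19475297 / 118690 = -164.09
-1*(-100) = 100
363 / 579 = 121 / 193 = 0.63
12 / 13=0.92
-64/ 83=-0.77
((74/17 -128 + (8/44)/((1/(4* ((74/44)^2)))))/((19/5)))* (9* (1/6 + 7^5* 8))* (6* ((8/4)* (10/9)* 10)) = -5162690456.42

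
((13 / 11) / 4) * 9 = 117 / 44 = 2.66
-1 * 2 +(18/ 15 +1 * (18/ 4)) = 37/ 10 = 3.70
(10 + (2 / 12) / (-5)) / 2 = 299 / 60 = 4.98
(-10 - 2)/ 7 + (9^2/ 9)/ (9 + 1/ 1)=-57/ 70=-0.81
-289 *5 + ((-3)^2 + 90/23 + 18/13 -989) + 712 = -510603/299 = -1707.70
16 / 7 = 2.29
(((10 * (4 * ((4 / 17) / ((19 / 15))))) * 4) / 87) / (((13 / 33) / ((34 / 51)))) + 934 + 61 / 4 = 462646087 / 487084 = 949.83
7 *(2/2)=7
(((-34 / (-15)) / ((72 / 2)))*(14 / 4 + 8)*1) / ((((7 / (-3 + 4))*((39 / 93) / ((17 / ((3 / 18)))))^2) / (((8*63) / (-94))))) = -1303104468 / 39715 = -32811.39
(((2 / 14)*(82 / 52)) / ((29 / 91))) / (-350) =-41 / 20300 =-0.00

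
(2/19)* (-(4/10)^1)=-4/95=-0.04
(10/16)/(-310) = -1/496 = -0.00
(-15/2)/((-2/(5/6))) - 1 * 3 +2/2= 9/8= 1.12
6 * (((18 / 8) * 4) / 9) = 6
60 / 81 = 20 / 27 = 0.74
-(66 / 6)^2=-121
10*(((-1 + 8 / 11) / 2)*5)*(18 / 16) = -675 / 88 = -7.67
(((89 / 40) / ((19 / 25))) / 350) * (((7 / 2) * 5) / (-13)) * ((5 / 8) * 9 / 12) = -1335 / 252928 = -0.01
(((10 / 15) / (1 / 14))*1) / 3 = 28 / 9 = 3.11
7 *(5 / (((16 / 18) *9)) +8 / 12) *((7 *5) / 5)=1519 / 24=63.29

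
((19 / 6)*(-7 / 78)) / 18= -133 / 8424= -0.02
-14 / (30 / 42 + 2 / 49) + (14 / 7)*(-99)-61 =-10269 / 37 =-277.54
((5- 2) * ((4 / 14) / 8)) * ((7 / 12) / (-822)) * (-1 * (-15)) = -5 / 4384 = -0.00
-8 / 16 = -1 / 2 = -0.50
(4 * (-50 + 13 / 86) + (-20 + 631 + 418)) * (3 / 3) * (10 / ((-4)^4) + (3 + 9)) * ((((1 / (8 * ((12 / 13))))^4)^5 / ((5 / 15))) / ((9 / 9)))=348247545364792790221372126831 / 2703090440080289061411493602781363968147456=0.00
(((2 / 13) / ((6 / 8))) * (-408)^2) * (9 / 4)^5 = 51195483 / 26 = 1969057.04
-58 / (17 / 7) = -406 / 17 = -23.88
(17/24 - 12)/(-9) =271/216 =1.25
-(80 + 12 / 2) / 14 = -6.14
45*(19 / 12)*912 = 64980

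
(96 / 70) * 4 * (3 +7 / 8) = 744 / 35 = 21.26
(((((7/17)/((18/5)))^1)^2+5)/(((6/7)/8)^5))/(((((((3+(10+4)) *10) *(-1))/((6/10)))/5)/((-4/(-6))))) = -403931639552/96702579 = -4177.05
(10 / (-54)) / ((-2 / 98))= 245 / 27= 9.07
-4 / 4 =-1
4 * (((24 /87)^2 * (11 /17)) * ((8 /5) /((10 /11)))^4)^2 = 27850097600940212224 /31189607086181640625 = 0.89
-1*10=-10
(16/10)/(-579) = -8/2895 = -0.00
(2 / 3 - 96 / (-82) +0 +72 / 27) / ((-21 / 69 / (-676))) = 8613592 / 861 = 10004.17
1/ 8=0.12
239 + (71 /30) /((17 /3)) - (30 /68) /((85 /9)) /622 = 430372239 /1797580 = 239.42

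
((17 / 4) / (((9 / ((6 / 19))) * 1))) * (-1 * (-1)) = 17 / 114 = 0.15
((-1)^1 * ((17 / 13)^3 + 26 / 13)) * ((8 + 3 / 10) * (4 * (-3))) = 4634886 / 10985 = 421.93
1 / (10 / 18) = 9 / 5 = 1.80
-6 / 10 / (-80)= 3 / 400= 0.01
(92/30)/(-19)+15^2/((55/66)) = 76904/285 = 269.84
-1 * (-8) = 8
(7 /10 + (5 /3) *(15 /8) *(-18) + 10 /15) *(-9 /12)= 3293 /80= 41.16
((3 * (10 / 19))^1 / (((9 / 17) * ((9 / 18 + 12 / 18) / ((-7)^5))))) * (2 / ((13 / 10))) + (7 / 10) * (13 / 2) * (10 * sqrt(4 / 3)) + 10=-16324330 / 247 + 91 * sqrt(3) / 3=-66037.87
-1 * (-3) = 3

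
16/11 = 1.45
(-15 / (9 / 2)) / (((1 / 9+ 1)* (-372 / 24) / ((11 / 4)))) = 33 / 62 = 0.53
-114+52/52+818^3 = 547343319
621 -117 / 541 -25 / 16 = 5359979 / 8656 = 619.22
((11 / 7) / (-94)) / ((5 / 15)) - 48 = -31617 / 658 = -48.05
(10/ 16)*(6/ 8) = 15/ 32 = 0.47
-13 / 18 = -0.72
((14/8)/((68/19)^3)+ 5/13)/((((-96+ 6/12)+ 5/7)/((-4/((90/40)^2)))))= 48389663/13730174406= 0.00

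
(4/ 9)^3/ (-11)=-64/ 8019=-0.01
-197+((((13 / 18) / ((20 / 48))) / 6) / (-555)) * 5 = -984028 / 4995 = -197.00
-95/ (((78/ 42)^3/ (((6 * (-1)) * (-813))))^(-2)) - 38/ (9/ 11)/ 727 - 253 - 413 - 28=-1412556384125603825/ 2035196011709532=-694.06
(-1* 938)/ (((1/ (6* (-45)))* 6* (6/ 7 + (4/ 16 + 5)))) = 131320/ 19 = 6911.58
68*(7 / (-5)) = -476 / 5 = -95.20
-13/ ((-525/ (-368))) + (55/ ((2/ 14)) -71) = 304.89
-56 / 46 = -28 / 23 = -1.22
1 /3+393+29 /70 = 393.75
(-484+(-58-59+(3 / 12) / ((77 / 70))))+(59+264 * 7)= 28737 / 22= 1306.23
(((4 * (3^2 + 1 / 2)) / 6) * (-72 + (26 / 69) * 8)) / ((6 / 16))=-723520 / 621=-1165.09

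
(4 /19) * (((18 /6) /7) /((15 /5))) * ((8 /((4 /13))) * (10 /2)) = 520 /133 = 3.91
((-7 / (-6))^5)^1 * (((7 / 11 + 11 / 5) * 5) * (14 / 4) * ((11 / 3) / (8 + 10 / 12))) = 1529437 / 34344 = 44.53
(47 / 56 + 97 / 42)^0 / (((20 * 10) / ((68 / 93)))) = 0.00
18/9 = 2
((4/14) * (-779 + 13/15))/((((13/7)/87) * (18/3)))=-338488/195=-1735.84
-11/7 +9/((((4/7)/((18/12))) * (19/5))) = 4.65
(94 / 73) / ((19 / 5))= 470 / 1387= 0.34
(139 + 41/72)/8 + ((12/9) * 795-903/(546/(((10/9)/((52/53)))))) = 104700601/97344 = 1075.57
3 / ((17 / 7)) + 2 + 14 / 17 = 69 / 17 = 4.06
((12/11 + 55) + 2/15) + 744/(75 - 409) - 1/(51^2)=1289981908/23890185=54.00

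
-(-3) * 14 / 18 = 7 / 3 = 2.33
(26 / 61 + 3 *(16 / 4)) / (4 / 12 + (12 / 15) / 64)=181920 / 5063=35.93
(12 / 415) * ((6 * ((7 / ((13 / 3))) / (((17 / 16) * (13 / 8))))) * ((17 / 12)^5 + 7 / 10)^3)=3544093803458815847611 / 83051734249635840000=42.67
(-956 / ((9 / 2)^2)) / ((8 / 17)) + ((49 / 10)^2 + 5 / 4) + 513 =1773653 / 4050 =437.94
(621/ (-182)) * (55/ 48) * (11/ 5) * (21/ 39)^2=-175329/ 70304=-2.49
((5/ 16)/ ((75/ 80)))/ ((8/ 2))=1/ 12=0.08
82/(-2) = -41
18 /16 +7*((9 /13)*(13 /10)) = 297 /40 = 7.42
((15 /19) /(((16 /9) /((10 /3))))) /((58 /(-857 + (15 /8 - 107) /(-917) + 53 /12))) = -21.76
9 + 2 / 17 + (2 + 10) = 359 / 17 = 21.12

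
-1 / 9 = -0.11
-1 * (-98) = 98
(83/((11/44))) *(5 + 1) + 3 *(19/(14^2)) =390489/196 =1992.29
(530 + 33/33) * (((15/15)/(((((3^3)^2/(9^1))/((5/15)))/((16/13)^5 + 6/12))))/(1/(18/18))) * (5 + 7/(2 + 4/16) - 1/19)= 2572942505/43955379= 58.54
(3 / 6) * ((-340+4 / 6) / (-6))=509 / 18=28.28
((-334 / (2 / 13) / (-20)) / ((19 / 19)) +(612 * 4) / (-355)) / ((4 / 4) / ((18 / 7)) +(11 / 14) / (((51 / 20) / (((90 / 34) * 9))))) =2628162243 / 199837310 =13.15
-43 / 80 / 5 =-43 / 400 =-0.11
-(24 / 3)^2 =-64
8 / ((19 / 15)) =6.32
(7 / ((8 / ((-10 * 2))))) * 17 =-595 / 2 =-297.50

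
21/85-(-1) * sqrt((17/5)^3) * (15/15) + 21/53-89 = -398047/4505 + 17 * sqrt(85)/25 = -82.09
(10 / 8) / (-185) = -1 / 148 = -0.01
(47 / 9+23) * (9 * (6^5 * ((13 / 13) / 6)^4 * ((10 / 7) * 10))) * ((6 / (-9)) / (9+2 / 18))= -457200 / 287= -1593.03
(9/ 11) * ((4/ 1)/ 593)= 36/ 6523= 0.01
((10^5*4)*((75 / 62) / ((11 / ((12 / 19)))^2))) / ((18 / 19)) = 120000000 / 71269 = 1683.76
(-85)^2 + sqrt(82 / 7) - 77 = sqrt(574) / 7 + 7148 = 7151.42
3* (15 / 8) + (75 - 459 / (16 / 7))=-1923 / 16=-120.19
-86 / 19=-4.53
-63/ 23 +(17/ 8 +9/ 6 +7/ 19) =4385/ 3496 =1.25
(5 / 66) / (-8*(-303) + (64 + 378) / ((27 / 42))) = 15 / 616088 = 0.00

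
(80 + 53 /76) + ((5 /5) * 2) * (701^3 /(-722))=-1377771877 /1444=-954135.65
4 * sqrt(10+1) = 4 * sqrt(11) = 13.27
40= 40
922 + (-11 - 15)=896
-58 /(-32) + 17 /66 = 1093 /528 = 2.07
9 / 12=0.75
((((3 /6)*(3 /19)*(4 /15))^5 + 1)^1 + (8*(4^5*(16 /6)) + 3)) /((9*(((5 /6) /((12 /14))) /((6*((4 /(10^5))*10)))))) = 1014395857825192 /169264580078125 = 5.99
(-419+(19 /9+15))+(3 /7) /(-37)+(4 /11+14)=-9936832 /25641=-387.54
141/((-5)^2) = 141/25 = 5.64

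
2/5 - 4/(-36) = 23/45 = 0.51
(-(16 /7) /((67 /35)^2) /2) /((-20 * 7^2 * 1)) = 10 /31423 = 0.00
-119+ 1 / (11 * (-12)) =-15709 / 132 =-119.01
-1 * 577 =-577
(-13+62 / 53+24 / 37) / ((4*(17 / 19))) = -416613 / 133348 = -3.12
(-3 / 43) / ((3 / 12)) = -12 / 43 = -0.28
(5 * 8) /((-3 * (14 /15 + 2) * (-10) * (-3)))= -5 /33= -0.15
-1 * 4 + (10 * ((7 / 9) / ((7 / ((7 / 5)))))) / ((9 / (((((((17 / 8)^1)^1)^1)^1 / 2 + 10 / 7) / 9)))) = -2561 / 648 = -3.95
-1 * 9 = -9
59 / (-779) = -59 / 779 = -0.08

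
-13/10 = -1.30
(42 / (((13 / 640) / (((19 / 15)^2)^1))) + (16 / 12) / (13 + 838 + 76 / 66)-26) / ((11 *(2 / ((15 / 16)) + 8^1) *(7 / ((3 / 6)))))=9024623731 / 4278666392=2.11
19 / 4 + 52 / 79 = 1709 / 316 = 5.41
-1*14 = -14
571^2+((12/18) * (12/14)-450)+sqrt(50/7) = 5 * sqrt(14)/7+2279141/7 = 325594.24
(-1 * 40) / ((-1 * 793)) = 40 / 793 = 0.05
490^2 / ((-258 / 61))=-56767.83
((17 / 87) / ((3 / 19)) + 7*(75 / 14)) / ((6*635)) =20221 / 1988820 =0.01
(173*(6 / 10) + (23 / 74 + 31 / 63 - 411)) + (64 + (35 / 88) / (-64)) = -242.40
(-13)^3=-2197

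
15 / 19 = 0.79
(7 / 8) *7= 49 / 8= 6.12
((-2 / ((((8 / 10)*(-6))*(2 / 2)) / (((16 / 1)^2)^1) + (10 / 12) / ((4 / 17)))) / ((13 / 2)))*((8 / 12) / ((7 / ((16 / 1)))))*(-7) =20480 / 21983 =0.93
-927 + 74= -853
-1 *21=-21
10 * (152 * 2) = 3040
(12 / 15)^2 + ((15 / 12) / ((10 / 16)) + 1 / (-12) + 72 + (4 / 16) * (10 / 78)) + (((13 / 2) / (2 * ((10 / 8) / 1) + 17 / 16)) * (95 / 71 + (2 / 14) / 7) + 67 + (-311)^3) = -1938615730681976 / 64448475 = -30080086.93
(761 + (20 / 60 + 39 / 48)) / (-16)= -36583 / 768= -47.63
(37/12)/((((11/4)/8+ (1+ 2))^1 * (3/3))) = 296/321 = 0.92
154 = 154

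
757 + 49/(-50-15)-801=-2909/65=-44.75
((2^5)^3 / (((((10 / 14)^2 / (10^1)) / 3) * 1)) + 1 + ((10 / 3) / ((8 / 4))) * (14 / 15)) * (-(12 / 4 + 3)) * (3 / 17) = -173408486 / 85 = -2040099.84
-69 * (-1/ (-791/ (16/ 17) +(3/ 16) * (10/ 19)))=-20976/ 255463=-0.08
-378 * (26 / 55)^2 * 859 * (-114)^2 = -2852603181792 / 3025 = -943009316.29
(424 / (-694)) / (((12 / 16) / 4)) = -3392 / 1041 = -3.26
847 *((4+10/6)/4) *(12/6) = 14399/6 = 2399.83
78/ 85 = 0.92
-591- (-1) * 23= -568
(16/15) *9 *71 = 3408/5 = 681.60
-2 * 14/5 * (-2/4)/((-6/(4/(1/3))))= -28/5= -5.60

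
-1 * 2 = -2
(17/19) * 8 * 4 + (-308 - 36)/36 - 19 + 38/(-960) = 997/27360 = 0.04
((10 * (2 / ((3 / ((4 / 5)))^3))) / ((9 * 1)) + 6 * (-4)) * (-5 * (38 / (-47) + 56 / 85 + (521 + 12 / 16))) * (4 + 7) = 1112039884186 / 1617975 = 687303.50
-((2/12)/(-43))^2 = -1/66564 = -0.00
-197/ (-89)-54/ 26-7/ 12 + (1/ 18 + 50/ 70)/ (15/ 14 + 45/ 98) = 175531/ 3123900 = 0.06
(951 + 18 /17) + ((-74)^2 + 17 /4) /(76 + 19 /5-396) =1970405 /2108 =934.73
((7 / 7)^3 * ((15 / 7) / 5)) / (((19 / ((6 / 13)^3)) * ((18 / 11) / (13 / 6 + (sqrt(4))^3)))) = 4026 / 292201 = 0.01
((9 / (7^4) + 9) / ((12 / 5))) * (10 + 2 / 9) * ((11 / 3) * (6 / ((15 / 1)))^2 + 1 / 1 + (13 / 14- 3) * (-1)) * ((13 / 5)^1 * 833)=23448087403 / 77175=303830.09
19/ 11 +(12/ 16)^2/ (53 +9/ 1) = 18947/ 10912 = 1.74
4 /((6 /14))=28 /3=9.33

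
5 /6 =0.83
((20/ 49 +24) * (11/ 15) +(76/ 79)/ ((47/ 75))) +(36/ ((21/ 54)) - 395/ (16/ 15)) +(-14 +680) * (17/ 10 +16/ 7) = 104628873269/ 43664880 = 2396.18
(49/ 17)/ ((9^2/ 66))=1078/ 459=2.35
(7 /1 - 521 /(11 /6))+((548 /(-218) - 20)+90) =-251425 /1199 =-209.70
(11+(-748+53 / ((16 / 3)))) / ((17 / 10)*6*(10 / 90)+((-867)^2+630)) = -174495 / 180556832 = -0.00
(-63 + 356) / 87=293 / 87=3.37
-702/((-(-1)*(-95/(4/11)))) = 2808/1045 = 2.69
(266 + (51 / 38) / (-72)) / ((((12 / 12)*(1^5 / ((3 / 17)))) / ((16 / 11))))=242575 / 3553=68.27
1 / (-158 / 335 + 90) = 335 / 29992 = 0.01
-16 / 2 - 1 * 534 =-542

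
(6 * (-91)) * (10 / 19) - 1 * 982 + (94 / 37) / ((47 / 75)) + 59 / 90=-1264.66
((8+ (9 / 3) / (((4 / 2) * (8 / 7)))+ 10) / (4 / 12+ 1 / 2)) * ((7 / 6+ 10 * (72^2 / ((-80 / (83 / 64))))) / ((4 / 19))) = -118247811 / 1280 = -92381.10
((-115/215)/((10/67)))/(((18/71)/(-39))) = 1422343/2580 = 551.30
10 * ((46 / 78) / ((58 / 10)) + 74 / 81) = 310030 / 30537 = 10.15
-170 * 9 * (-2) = 3060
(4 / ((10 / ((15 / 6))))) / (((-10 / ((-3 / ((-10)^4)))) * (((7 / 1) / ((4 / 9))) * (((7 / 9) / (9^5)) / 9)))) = 1594323 / 1225000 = 1.30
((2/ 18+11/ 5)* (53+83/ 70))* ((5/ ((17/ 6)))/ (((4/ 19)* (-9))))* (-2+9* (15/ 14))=-100245197/ 112455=-891.42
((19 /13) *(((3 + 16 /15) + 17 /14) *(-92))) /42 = -484633 /28665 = -16.91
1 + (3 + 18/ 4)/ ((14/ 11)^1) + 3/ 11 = 2207/ 308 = 7.17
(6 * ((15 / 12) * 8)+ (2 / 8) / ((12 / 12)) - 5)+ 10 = 261 / 4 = 65.25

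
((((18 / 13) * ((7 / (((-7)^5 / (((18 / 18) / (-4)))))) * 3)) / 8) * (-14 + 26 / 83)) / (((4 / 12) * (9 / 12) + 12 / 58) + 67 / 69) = -15343668 / 29608870291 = -0.00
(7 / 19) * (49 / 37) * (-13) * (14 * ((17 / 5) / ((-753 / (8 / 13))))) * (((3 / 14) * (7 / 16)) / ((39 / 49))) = 2000033 / 68816670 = 0.03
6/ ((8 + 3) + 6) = 6/ 17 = 0.35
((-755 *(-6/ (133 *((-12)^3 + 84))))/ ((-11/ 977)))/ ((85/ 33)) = 442581/ 619514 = 0.71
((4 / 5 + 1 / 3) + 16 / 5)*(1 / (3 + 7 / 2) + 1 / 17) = 0.92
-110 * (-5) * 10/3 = 5500/3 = 1833.33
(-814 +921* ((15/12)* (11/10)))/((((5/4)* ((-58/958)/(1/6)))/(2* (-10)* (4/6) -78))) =237489637/2610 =90992.20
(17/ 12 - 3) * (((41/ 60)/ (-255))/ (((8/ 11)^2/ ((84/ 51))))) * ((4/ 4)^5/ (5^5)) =659813/ 156060000000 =0.00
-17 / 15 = -1.13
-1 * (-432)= 432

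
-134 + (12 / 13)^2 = -22502 / 169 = -133.15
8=8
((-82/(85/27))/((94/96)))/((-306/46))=271584/67915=4.00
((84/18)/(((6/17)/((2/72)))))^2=14161/104976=0.13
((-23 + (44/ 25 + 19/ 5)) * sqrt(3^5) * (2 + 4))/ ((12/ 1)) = -1962 * sqrt(3)/ 25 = -135.93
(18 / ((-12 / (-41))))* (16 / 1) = 984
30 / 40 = 3 / 4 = 0.75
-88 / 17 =-5.18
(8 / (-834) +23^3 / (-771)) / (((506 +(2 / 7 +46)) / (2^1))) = -11845687 / 207157677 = -0.06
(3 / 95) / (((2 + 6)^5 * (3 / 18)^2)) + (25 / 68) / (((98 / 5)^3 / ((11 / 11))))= 0.00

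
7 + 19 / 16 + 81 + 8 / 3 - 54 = 1817 / 48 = 37.85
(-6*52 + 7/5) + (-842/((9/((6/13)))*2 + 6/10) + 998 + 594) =623768/495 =1260.14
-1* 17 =-17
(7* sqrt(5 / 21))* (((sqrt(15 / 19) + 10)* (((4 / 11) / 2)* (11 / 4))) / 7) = sqrt(105)* (sqrt(285) + 190) / 798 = 2.66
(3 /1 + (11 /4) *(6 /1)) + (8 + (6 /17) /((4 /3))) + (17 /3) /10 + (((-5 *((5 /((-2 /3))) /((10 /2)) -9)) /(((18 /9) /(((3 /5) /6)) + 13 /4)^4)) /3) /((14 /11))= 28.33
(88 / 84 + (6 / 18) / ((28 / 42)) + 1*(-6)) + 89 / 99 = -4925 / 1386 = -3.55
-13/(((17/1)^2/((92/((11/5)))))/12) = -71760/3179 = -22.57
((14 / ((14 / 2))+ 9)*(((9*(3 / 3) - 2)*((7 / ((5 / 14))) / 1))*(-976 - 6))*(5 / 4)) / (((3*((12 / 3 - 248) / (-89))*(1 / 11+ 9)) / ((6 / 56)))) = -259091371 / 97600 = -2654.62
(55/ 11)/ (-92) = -5/ 92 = -0.05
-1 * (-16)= 16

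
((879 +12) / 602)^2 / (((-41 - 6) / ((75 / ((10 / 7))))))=-11908215 / 4866568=-2.45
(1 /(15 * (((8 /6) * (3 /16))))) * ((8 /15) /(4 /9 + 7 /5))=32 /415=0.08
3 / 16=0.19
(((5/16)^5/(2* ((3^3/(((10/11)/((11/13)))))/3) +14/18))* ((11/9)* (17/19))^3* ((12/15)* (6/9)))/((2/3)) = 265655121875/1493701289312256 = 0.00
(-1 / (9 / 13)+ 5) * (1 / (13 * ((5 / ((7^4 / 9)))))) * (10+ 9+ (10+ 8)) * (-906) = -858520768 / 1755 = -489185.62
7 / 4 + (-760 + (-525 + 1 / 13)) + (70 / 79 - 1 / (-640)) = -842820573 / 657280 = -1282.29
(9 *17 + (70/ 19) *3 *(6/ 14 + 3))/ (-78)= -93/ 38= -2.45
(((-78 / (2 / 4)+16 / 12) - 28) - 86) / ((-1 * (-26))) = -31 / 3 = -10.33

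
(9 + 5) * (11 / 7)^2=242 / 7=34.57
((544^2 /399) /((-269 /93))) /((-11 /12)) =110088192 /393547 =279.73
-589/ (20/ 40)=-1178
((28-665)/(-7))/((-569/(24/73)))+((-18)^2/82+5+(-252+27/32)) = -13202202509/54496544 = -242.26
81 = 81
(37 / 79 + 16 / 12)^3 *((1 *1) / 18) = 77854483 / 239616954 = 0.32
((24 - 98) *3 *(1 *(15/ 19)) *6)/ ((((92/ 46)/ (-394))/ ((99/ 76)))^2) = -1899933209955/ 27436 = -69249643.17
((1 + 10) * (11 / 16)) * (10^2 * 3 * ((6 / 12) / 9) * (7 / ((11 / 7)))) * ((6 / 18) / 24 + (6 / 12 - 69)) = -66445225 / 1728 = -38452.10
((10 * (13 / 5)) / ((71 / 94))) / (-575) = -0.06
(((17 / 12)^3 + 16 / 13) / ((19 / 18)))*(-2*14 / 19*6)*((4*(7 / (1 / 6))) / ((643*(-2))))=13452999 / 3017599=4.46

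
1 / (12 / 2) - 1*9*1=-53 / 6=-8.83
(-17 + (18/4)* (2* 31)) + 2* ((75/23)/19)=114644/437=262.34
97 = 97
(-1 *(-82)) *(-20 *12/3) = -6560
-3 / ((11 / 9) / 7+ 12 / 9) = -189 / 95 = -1.99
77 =77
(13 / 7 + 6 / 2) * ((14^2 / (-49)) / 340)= -2 / 35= -0.06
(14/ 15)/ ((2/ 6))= 14/ 5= 2.80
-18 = -18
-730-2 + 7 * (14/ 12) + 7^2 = -4049/ 6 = -674.83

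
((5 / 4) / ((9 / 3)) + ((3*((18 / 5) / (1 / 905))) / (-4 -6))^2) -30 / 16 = 573185581 / 600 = 955309.30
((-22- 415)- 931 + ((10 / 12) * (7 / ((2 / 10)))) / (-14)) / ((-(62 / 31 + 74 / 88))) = 180851 / 375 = 482.27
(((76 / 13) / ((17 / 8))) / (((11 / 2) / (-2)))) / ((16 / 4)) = -608 / 2431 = -0.25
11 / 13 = 0.85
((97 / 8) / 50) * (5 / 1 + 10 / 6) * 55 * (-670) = -59574.17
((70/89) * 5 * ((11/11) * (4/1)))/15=280/267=1.05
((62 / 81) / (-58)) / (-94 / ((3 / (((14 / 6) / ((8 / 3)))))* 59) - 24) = 7316 / 13562343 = 0.00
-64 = -64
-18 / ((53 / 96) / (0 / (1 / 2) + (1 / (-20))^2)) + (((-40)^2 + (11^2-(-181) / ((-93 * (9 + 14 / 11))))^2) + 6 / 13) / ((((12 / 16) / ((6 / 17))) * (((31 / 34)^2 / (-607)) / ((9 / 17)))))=-598437844393880945596 / 203124772954025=-2946158.83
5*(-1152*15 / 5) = -17280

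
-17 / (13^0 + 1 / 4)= -68 / 5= -13.60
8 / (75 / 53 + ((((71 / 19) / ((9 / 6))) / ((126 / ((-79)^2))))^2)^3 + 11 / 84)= 3636790456085961090277536 / 1604763540182115717484173874215208475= 0.00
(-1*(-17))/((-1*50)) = -17/50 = -0.34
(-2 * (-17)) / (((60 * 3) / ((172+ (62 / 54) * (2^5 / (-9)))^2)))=14152214536 / 2657205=5325.98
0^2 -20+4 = -16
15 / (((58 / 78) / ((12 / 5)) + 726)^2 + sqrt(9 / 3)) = 379593278969289840 / 13349687456818978672033 - 719572688640*sqrt(3) / 13349687456818978672033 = 0.00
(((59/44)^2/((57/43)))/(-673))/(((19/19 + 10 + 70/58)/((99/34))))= -73573/153034816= -0.00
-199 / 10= -19.90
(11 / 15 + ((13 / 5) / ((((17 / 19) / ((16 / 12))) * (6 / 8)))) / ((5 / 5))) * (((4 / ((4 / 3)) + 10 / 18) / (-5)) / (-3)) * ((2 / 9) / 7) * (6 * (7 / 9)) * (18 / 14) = 577664 / 2168775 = 0.27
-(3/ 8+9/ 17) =-123/ 136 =-0.90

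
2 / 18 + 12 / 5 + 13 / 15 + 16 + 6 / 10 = 899 / 45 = 19.98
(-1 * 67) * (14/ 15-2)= 1072/ 15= 71.47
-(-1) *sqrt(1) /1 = 1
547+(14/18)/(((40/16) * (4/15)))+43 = 3547/6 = 591.17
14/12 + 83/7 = 547/42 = 13.02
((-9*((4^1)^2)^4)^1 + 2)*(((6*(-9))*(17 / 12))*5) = 225606915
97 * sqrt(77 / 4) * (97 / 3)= 9409 * sqrt(77) / 6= 13760.61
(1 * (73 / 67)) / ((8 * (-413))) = -0.00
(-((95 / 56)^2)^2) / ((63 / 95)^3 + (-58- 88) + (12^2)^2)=-69833729609375 / 173614271340941312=-0.00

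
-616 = -616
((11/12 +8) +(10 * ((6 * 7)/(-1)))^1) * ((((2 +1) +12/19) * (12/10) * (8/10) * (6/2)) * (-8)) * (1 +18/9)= 49014288/475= 103187.97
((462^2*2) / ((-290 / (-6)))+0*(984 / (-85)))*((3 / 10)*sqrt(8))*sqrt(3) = 3841992*sqrt(6) / 725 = 12980.58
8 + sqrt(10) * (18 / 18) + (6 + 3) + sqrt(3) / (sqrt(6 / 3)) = 21.39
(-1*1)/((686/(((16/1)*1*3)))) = -24/343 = -0.07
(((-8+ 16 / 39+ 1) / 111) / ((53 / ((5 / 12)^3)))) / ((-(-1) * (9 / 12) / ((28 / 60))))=-44975 / 892051056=-0.00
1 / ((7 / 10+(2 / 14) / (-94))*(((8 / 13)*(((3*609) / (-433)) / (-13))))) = 7.17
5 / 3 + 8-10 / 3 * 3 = -1 / 3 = -0.33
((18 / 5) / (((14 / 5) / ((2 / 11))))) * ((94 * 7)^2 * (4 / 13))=4453344 / 143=31142.27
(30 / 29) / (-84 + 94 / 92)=-1380 / 110693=-0.01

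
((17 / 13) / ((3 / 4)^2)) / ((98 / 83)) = 1.97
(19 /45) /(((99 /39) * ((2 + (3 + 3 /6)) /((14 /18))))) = 3458 /147015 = 0.02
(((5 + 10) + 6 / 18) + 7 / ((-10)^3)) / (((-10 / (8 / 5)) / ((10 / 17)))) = -1.44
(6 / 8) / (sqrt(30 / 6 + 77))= 3 * sqrt(82) / 328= 0.08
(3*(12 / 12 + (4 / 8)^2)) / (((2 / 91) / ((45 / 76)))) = 61425 / 608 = 101.03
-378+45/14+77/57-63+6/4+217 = -86956/399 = -217.93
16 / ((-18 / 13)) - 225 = -2129 / 9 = -236.56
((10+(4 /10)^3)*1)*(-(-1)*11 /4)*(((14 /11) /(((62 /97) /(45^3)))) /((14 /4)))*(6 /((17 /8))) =125586288 /31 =4051170.58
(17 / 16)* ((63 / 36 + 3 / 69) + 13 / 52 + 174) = 68833 / 368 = 187.05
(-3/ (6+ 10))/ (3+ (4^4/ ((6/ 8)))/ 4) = -9/ 4240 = -0.00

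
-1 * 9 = -9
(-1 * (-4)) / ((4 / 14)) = 14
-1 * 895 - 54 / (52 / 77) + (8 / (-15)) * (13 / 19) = -7227169 / 7410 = -975.33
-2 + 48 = 46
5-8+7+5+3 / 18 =55 / 6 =9.17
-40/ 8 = -5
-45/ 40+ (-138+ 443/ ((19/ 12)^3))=-1510035/ 54872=-27.52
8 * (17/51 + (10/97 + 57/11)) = 143872/3201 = 44.95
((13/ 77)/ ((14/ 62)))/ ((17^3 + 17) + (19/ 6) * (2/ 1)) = 1209/ 7982051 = 0.00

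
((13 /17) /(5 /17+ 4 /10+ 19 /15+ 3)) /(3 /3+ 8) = 13 /759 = 0.02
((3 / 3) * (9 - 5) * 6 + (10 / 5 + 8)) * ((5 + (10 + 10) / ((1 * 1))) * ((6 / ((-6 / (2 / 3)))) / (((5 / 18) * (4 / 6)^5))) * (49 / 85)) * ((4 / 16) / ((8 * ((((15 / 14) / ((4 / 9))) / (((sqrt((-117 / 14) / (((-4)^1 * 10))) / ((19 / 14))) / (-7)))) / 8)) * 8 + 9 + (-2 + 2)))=361179 / 2886544 + 377055 * sqrt(455) / 1443272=5.70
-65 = -65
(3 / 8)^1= 0.38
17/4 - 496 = -1967/4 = -491.75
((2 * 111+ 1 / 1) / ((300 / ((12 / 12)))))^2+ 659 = 659.55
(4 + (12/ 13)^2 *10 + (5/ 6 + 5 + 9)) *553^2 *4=33460450.62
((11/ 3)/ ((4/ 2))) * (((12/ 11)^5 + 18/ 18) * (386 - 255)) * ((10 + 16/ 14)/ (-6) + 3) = 698.56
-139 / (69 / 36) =-1668 / 23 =-72.52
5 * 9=45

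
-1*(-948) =948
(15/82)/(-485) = -3/7954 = -0.00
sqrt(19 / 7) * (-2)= -2 * sqrt(133) / 7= -3.30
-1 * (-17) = 17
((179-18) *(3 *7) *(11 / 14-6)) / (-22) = 35259 / 44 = 801.34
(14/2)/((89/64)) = 448/89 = 5.03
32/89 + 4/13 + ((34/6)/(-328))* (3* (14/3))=242141/569244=0.43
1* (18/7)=18/7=2.57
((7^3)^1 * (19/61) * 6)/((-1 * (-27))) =13034/549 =23.74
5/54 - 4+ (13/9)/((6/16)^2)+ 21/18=610/81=7.53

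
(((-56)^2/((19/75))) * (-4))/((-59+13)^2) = -235200/10051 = -23.40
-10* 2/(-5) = 4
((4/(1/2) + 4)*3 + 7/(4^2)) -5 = 503/16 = 31.44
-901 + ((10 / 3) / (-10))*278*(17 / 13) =-39865 / 39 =-1022.18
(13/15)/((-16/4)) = -13/60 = -0.22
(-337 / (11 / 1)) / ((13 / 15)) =-5055 / 143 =-35.35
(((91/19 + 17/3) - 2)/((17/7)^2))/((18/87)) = 6.93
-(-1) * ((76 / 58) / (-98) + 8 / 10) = 0.79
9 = 9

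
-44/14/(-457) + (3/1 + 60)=201559/3199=63.01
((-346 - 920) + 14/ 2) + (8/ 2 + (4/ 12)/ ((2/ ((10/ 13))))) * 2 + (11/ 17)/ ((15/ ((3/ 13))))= -4146182/ 3315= -1250.73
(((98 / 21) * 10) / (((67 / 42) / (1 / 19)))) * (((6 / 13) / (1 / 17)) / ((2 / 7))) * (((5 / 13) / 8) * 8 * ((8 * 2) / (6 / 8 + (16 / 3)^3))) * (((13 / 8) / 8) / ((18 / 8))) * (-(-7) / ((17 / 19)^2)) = 65691360 / 48759451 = 1.35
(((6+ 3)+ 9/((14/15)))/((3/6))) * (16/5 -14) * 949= -13375206/35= -382148.74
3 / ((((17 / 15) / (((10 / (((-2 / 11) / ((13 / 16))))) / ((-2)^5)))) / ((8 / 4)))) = 32175 / 4352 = 7.39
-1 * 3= -3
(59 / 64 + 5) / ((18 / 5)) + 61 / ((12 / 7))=42887 / 1152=37.23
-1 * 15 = -15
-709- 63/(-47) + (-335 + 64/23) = -1124107/1081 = -1039.88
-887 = -887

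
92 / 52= 23 / 13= 1.77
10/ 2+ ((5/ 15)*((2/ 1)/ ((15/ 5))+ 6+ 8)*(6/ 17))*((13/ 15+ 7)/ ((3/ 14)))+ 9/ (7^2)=7706354/ 112455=68.53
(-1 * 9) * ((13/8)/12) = -39/32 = -1.22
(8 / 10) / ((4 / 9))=9 / 5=1.80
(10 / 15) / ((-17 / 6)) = -4 / 17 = -0.24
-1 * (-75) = 75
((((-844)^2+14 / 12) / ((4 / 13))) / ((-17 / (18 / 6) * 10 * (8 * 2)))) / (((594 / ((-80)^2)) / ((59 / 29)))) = -16390878205 / 292842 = -55971.75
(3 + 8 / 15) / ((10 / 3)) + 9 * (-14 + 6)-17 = -4397 / 50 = -87.94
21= 21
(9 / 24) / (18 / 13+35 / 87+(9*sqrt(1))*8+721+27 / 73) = 247689 / 525204232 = 0.00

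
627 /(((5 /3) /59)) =110979 /5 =22195.80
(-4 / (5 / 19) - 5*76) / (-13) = 152 / 5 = 30.40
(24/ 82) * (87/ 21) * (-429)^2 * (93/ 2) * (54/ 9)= 17868908772/ 287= 62261006.17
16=16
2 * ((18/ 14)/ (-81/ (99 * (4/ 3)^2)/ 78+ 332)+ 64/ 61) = 367168/ 174335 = 2.11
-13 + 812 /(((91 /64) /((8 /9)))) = 57871 /117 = 494.62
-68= -68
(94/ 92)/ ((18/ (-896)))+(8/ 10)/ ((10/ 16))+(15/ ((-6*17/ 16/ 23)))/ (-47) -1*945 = -4107652849/ 4134825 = -993.43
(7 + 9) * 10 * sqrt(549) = 480 * sqrt(61) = 3748.92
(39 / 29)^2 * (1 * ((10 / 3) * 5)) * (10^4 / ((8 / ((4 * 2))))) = 253500000 / 841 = 301426.87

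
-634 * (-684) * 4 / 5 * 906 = 1571569344 / 5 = 314313868.80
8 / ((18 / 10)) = 40 / 9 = 4.44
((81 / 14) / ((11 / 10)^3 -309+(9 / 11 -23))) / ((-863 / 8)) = 396000 / 2435435191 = 0.00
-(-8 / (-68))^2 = -4 / 289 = -0.01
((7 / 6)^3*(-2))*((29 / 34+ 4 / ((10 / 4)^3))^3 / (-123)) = 0.04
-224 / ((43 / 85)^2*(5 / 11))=-3560480 / 1849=-1925.62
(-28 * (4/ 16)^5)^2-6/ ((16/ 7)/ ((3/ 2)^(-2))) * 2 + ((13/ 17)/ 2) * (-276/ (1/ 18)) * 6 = -38100989501/ 3342336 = -11399.51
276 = 276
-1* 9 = -9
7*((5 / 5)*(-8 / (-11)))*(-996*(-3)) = 167328 / 11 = 15211.64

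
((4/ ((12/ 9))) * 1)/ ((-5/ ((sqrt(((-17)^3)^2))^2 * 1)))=-72412707/ 5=-14482541.40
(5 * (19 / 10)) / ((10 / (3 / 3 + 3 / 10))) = 247 / 200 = 1.24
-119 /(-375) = 119 /375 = 0.32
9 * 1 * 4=36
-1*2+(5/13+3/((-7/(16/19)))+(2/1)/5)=-13627/8645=-1.58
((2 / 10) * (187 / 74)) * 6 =561 / 185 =3.03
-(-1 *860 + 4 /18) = 7738 /9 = 859.78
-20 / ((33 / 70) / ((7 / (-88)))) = 1225 / 363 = 3.37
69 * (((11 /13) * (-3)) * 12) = -27324 /13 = -2101.85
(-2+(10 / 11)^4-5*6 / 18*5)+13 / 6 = -657409 / 87846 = -7.48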